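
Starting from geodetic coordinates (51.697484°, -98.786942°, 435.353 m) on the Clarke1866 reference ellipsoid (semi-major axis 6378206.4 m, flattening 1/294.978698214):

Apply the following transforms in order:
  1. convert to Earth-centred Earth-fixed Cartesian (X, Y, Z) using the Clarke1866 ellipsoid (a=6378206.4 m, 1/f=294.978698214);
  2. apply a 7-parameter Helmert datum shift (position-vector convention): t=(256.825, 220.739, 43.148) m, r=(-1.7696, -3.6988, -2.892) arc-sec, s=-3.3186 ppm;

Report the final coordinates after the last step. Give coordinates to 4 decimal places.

X=-605097.4966 m, Y=-3915049.3190 m, Z=4982197.7617 m

start: φ=51.697484°, λ=-98.786942°, h=435.353 m
→ ECEF (a=6378206.400, f=1/294.978698214): X=-605212.0930, Y=-3915334.2799, Z=4982148.4096
→ Helmert 7p (PV): X=-605097.4966, Y=-3915049.3190, Z=4982197.7617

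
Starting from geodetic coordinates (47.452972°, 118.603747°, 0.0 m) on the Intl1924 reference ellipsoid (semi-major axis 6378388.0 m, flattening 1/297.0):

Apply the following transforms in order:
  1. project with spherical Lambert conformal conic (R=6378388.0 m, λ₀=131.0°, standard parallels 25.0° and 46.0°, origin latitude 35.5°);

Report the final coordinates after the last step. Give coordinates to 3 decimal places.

start: φ=47.452972°, λ=118.603747°, h=0.000 m
→ lcc (R=6378388.0, λ₀=131.0°): E=-935642.4337, N=1376928.7536

E=-935642.434 m, N=1376928.754 m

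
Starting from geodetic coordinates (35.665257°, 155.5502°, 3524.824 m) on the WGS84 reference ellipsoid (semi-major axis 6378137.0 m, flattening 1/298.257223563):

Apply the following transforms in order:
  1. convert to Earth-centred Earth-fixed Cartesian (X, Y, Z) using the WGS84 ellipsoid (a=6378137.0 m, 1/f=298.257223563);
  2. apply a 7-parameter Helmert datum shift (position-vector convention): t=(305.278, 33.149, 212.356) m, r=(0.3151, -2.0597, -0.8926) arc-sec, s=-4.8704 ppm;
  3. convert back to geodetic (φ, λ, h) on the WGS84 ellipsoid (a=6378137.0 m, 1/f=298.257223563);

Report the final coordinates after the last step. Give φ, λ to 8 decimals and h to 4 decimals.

start: φ=35.665257°, λ=155.550200°, h=3524.824 m
→ ECEF (a=6378137.000, f=1/298.257223563): X=-4725134.4845, Y=2148370.0765, Z=3700134.9423
→ Helmert 7p (PV): X=-4724833.8446, Y=2148407.5573, Z=3700285.3755
→ geod (Bowring, a=6378137.000): φ=35.66771385°, λ=155.54844974°, h=3402.7975 m

φ=35.66771385°, λ=155.54844974°, h=3402.7975 m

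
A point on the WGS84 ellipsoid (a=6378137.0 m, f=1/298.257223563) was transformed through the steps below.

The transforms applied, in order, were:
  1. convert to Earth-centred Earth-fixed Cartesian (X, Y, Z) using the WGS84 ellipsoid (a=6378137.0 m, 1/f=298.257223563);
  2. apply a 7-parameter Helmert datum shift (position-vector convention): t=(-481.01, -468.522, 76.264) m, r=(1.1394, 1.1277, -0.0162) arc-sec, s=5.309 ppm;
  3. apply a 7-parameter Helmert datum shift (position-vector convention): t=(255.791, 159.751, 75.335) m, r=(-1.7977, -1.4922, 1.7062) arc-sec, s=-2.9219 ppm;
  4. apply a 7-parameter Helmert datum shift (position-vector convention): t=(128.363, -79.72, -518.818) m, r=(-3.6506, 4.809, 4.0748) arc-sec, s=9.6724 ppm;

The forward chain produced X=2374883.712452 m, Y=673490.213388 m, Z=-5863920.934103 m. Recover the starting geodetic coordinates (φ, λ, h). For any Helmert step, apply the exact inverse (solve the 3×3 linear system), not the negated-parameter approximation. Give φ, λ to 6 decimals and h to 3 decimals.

φ=-67.303196°, λ=15.841132°, h=2032.174 m

start: X=2374883.7125, Y=673490.2134, Z=-5863920.9341 m
→ Helmert⁻¹: X=2374882.3881, Y=673620.2740, Z=-5863278.1117
→ Helmert⁻¹: X=2374596.6886, Y=673493.9507, Z=-5863381.8878
→ Helmert⁻¹: X=2375097.0932, Y=673926.6919, Z=-5863417.7604
→ geod (Bowring, a=6378137.000): φ=-67.30319600°, λ=15.84113200°, h=2032.1740 m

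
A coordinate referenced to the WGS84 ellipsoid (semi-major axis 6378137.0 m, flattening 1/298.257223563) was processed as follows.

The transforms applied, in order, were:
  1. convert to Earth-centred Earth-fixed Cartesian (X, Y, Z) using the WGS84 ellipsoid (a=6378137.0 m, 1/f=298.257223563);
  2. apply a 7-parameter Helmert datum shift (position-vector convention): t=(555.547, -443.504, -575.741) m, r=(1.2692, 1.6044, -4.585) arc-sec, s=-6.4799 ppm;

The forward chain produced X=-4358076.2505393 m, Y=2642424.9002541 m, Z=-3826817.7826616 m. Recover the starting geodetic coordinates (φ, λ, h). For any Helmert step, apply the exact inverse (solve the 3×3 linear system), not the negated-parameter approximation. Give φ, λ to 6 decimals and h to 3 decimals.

φ=-37.078831°, λ=148.770683°, h=3218.659 m

start: X=-4358076.2505, Y=2642424.9003, Z=-3826817.7827 m
→ Helmert⁻¹: X=-4358689.0240, Y=2642765.0976, Z=-3826317.0005
→ geod (Bowring, a=6378137.000): φ=-37.07883100°, λ=148.77068300°, h=3218.6590 m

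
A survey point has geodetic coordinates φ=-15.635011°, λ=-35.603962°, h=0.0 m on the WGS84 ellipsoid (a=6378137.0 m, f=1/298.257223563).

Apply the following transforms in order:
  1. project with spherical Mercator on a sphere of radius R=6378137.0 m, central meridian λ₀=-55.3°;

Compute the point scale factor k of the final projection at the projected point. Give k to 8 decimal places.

start: φ=-15.635011°, λ=-35.603962°, h=0.000 m
→ into merc (λ₀=-55.3°): φ=-15.63501100°, λ−λ₀=19.69603800°
scale k = 1.03842369

1.03842369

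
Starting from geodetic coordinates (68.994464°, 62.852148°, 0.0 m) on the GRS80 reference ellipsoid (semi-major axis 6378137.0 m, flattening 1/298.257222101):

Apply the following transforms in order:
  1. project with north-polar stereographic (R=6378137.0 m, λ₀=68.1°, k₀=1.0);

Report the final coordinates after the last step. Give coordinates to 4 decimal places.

E=-216301.4282 m, N=-2354960.3764 m

start: φ=68.994464°, λ=62.852148°, h=0.000 m
→ stereo (R=6378137.0, λ₀=68.1°): E=-216301.4282, N=-2354960.3764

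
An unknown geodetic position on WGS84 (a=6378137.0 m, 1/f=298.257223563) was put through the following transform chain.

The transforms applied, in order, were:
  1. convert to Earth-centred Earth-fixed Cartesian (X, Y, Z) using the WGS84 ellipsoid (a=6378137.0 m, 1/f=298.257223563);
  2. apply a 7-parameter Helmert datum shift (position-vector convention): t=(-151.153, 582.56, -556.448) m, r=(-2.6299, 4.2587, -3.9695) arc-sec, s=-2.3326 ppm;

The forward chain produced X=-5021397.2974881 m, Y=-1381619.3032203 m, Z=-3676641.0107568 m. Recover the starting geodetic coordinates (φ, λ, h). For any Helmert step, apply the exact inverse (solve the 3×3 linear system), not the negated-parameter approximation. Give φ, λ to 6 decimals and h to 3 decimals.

start: X=-5021397.2975, Y=-1381619.3032, Z=-3676641.0108 m
→ Helmert⁻¹: X=-5021155.3541, Y=-1382254.8457, Z=-3676214.4321
→ geod (Bowring, a=6378137.000): φ=-35.39916700°, λ=-164.60850400°, h=3728.7020 m

φ=-35.399167°, λ=-164.608504°, h=3728.702 m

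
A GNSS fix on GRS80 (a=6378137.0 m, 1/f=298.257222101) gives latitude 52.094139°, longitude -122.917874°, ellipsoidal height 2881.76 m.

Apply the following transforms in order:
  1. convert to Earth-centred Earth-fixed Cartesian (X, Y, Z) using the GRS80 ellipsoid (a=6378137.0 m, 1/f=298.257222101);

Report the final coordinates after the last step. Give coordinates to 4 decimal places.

X=-2134874.2003 m, Y=-3297756.8449 m, Z=5011519.1893 m

start: φ=52.094139°, λ=-122.917874°, h=2881.760 m
→ ECEF (a=6378137.000, f=1/298.257222101): X=-2134874.2003, Y=-3297756.8449, Z=5011519.1893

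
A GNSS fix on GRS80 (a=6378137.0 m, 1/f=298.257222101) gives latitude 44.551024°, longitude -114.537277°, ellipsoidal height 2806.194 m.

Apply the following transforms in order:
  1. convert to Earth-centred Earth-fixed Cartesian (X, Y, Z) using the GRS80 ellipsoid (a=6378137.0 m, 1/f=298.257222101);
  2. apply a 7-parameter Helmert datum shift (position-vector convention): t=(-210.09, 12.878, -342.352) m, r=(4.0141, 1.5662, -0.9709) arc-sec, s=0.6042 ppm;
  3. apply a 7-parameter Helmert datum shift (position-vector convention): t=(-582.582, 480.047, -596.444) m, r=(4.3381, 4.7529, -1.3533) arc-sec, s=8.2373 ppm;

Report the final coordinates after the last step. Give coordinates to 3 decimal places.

X=-1892232.397 m, Y=-4143102.805 m, Z=4452889.911 m

start: φ=44.551024°, λ=-114.537277°, h=2806.194 m
→ ECEF (a=6378137.000, f=1/298.257222101): X=-1891512.7518, Y=-4143400.0681, Z=4453899.1578
→ Helmert 7p (PV): X=-1891709.6687, Y=-4143467.4671, Z=4453493.2250
→ Helmert 7p (PV): X=-1892232.3973, Y=-4143102.8048, Z=4452889.9114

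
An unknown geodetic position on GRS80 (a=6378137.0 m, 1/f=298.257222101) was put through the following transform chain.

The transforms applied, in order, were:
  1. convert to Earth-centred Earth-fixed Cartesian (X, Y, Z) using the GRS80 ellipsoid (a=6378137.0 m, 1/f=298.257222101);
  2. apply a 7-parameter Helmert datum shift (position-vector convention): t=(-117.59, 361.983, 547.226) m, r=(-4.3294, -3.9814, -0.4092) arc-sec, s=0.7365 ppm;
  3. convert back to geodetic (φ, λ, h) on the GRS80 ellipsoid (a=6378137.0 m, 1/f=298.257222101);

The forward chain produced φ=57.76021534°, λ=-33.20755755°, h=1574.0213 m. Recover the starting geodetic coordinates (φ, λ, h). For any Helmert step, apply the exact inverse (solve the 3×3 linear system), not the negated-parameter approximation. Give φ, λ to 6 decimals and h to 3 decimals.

start: φ=57.760215°, λ=-33.207558°, h=1574.021 m
→ ECEF (a=6378137.000, f=1/298.257222101): X=2854393.0404, Y=-1868400.2450, Z=5372869.6167
→ Helmert⁻¹: X=2854615.9323, Y=-1868867.9490, Z=5372224.1065
→ geod (Bowring, a=6378137.000): φ=57.75376300°, λ=-33.21207900°, h=1264.2130 m

φ=57.753763°, λ=-33.212079°, h=1264.213 m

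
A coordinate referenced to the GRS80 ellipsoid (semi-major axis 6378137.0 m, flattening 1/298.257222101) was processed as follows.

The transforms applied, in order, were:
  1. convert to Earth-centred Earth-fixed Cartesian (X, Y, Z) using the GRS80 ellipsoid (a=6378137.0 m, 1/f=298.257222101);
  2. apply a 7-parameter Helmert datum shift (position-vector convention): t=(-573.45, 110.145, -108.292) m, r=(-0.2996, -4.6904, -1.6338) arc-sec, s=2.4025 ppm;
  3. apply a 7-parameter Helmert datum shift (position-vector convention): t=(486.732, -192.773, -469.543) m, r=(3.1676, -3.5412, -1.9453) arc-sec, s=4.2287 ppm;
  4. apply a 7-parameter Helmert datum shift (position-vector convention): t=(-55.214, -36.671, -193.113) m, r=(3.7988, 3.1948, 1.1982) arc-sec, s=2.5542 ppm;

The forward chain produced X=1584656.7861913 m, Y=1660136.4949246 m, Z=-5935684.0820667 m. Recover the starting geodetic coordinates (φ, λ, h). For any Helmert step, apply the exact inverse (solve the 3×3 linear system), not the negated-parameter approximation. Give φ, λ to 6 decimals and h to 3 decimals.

start: X=1584656.7862, Y=1660136.4949, Z=-5935684.0821 m
→ Helmert⁻¹: X=1584809.5295, Y=1660050.4049, Z=-5935481.8352
→ Helmert⁻¹: X=1584198.5467, Y=1660159.9538, Z=-5935039.8877
→ Helmert⁻¹: X=1584620.0811, Y=1660066.9927, Z=-5934950.9596
→ geod (Bowring, a=6378137.000): φ=-68.98829100°, λ=46.33202700°, h=3691.7110 m

φ=-68.988291°, λ=46.332027°, h=3691.711 m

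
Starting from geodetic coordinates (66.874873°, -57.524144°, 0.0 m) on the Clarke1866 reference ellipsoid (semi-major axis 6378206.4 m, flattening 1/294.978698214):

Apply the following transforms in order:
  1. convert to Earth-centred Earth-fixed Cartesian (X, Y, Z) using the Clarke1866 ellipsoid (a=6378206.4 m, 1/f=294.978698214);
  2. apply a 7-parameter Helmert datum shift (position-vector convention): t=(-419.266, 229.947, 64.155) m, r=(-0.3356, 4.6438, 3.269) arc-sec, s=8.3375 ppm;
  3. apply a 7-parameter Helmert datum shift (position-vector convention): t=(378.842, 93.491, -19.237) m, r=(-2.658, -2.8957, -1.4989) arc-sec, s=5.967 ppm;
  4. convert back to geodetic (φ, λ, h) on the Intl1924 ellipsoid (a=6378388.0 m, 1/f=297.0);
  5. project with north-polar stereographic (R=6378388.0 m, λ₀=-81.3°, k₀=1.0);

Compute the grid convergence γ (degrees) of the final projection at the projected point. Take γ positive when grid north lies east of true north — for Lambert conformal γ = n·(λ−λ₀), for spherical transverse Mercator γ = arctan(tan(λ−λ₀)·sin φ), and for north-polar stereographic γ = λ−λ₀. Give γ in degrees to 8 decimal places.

start: φ=66.874873°, λ=-57.524144°, h=0.000 m
→ ECEF (a=6378206.400, f=1/294.978698214): X=1348900.7708, Y=-2119320.3331, Z=5842758.1667
→ Helmert 7p (PV): X=1348657.8834, Y=-2119077.1711, Z=5842844.1149
→ Helmert 7p (PV): X=1348947.3470, Y=-2118930.8319, Z=5842905.9830
→ geod (Bowring, a=6378388.000): φ=66.87694546°, λ=-57.51847726°, h=-288.7576 m
→ into stereo (λ₀=-81.3°): φ=66.87694546°, λ−λ₀=23.78152274°
convergence γ = 23.78152274°

23.78152274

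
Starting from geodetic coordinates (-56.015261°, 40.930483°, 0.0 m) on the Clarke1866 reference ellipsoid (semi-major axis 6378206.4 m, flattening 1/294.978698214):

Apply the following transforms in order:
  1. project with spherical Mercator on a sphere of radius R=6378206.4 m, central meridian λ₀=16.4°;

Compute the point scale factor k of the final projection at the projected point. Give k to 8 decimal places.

1.78899817

start: φ=-56.015261°, λ=40.930483°, h=0.000 m
→ into merc (λ₀=16.4°): φ=-56.01526100°, λ−λ₀=24.53048300°
scale k = 1.78899817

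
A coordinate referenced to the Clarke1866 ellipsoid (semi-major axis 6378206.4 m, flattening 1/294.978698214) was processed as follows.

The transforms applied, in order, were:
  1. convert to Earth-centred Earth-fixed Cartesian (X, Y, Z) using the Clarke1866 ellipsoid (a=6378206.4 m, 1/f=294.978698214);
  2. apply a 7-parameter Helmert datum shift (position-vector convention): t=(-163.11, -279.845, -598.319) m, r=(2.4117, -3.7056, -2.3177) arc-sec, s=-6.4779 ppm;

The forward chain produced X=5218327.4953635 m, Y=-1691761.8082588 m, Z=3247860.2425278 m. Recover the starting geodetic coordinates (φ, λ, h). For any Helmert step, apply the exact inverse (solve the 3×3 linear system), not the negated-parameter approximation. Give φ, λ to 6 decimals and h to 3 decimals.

φ=30.802355°, λ=-17.957981°, h=2909.694 m

start: X=5218327.4954, Y=-1691761.8083, Z=3247860.2425 m
→ Helmert⁻¹: X=5218601.7743, Y=-1691396.3004, Z=3248405.6276
→ geod (Bowring, a=6378206.400): φ=30.80235500°, λ=-17.95798100°, h=2909.6940 m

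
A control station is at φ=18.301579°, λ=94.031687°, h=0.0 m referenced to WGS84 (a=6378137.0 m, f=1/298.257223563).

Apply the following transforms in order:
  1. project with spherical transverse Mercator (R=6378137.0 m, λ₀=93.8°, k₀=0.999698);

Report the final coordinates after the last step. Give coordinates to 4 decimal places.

E=24479.3326 m, N=2036722.7256 m

start: φ=18.301579°, λ=94.031687°, h=0.000 m
→ tm (R=6378137.0, λ₀=93.8°): E=24479.3326, N=2036722.7256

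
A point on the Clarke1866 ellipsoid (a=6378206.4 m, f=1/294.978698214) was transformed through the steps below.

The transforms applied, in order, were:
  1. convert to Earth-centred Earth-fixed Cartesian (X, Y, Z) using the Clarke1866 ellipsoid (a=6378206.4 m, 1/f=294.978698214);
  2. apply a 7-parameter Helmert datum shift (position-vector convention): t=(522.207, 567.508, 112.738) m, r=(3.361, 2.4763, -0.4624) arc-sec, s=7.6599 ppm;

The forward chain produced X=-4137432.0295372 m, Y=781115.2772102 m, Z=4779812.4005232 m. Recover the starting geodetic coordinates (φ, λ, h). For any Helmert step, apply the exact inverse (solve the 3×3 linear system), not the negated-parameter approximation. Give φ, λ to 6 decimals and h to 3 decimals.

start: X=-4137432.0295, Y=781115.2772, Z=4779812.4005 m
→ Helmert⁻¹: X=-4137981.6716, Y=780610.3955, Z=4779600.6528
→ geod (Bowring, a=6378206.400): φ=48.81182200°, λ=169.31697100°, h=3988.3920 m

φ=48.811822°, λ=169.316971°, h=3988.392 m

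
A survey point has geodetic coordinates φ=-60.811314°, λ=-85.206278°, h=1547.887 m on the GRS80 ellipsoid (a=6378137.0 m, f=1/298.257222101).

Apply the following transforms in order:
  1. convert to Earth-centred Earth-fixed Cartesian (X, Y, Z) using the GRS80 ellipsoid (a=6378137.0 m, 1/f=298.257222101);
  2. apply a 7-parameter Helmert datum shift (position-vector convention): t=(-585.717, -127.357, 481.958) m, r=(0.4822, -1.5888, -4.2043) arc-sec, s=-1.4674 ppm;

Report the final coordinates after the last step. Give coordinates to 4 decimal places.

X=260065.3730 m, Y=-3108460.9778 m, Z=-5545985.8099 m

start: φ=-60.811314°, λ=-85.206278°, h=1547.887 m
→ ECEF (a=6378137.000, f=1/298.257222101): X=260672.1071, Y=-3108345.8351, Z=-5546470.6480
→ Helmert 7p (PV): X=260065.3730, Y=-3108460.9778, Z=-5545985.8099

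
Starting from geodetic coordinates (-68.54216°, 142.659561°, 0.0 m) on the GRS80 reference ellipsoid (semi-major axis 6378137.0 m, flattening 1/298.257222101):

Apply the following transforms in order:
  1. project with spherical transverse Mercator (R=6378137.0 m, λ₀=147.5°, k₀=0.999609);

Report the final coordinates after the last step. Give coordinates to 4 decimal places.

start: φ=-68.542160°, λ=142.659561°, h=0.000 m
→ tm (R=6378137.0, λ₀=147.5°): E=-196865.9809, N=-7634840.2122

E=-196865.9809 m, N=-7634840.2122 m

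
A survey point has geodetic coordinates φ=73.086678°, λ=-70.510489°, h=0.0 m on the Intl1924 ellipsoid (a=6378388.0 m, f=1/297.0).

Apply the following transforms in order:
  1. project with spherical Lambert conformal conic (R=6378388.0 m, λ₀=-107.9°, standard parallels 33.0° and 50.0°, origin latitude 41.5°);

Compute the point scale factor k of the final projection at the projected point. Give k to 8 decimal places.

start: φ=73.086678°, λ=-70.510489°, h=0.000 m
→ into lcc (λ₀=-107.9°): φ=73.08667800°, λ−λ₀=37.38951100°
scale k = 1.21811870

1.21811870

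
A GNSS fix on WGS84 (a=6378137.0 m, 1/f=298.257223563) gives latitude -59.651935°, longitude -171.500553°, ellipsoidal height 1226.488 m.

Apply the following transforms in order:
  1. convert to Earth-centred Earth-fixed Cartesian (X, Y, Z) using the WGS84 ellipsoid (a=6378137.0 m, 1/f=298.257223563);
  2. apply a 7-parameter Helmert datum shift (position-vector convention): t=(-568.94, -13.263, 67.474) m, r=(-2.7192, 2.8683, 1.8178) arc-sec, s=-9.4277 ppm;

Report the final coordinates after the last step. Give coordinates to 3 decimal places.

start: φ=-59.651935°, λ=-171.500553°, h=1226.488 m
→ ECEF (a=6378137.000, f=1/298.257223563): X=-3195759.7790, Y=-477577.9657, Z=-5482044.8315
→ Helmert 7p (PV): X=-3196370.6136, Y=-477687.1595, Z=-5481874.9390

X=-3196370.614 m, Y=-477687.159 m, Z=-5481874.939 m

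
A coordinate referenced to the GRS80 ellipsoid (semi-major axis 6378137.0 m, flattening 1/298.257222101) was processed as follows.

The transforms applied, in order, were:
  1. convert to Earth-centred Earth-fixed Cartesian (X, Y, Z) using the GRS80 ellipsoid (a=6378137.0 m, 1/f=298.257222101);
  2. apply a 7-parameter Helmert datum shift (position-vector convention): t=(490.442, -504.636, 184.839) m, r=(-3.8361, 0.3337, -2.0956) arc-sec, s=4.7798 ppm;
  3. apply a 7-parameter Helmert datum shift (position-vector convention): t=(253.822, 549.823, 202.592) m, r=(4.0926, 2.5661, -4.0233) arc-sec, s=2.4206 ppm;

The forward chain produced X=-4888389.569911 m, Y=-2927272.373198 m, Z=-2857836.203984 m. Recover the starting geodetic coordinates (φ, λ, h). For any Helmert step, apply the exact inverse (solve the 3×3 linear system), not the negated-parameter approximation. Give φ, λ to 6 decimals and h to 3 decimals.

start: X=-4888389.5699, Y=-2927272.3732, Z=-2857836.2040 m
→ Helmert⁻¹: X=-4888538.8908, Y=-2927967.1702, Z=-2858034.6000
→ Helmert⁻¹: X=-4888971.5980, Y=-2927445.0545, Z=-2858268.1313
→ geod (Bowring, a=6378137.000): φ=-26.79238200°, λ=-149.08743900°, h=1261.3440 m

φ=-26.792382°, λ=-149.087439°, h=1261.344 m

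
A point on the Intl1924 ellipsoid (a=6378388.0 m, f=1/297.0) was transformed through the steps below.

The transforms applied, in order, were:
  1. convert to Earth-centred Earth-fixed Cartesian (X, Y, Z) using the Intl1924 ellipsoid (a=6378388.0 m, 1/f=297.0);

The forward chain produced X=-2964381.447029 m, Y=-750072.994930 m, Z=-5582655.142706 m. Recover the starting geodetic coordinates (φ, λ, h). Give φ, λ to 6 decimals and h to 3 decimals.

φ=-61.451480°, λ=-165.800560°, h=3385.253 m

start: X=-2964381.4470, Y=-750072.9949, Z=-5582655.1427 m
→ geod (Bowring, a=6378388.000): φ=-61.45148000°, λ=-165.80056000°, h=3385.2530 m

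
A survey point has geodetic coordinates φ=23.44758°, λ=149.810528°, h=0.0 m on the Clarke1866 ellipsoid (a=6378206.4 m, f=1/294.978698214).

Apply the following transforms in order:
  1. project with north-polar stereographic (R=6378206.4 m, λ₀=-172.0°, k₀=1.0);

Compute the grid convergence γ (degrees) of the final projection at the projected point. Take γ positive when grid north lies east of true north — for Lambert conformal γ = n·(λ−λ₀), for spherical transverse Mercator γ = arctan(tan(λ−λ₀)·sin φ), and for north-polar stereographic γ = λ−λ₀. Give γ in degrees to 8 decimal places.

-38.18947200

start: φ=23.447580°, λ=149.810528°, h=0.000 m
→ into stereo (λ₀=-172.0°): φ=23.44758000°, λ−λ₀=-38.18947200°
convergence γ = -38.18947200°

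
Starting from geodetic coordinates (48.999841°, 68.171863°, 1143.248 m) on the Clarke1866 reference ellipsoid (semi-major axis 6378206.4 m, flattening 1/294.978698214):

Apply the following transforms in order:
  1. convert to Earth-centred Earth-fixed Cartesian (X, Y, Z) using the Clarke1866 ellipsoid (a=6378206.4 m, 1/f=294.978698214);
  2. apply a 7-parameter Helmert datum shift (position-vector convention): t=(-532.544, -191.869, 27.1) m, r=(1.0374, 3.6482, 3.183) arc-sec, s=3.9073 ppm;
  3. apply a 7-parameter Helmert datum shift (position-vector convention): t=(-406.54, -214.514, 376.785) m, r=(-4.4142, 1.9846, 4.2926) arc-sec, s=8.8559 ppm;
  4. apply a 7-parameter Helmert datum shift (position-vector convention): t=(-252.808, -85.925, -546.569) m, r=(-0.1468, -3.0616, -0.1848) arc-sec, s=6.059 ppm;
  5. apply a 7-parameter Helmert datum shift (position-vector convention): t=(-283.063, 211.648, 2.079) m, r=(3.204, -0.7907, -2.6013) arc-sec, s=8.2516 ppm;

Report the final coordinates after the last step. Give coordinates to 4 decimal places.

start: φ=48.999841°, λ=68.171863°, h=1143.248 m
→ ECEF (a=6378206.400, f=1/294.978698214): X=1559180.8097, Y=3892685.0128, Z=4791205.5789
→ Helmert 7p (PV): X=1558679.0295, Y=3892508.3173, Z=4791243.4005
→ Helmert 7p (PV): X=1558251.3848, Y=3892463.2497, Z=4791564.3162
→ Helmert 7p (PV): X=1557940.3837, Y=3892402.9232, Z=4791067.1383
→ Helmert 7p (PV): X=1557700.8992, Y=3892552.6194, Z=4791175.1865

X=1557700.8992 m, Y=3892552.6194 m, Z=4791175.1865 m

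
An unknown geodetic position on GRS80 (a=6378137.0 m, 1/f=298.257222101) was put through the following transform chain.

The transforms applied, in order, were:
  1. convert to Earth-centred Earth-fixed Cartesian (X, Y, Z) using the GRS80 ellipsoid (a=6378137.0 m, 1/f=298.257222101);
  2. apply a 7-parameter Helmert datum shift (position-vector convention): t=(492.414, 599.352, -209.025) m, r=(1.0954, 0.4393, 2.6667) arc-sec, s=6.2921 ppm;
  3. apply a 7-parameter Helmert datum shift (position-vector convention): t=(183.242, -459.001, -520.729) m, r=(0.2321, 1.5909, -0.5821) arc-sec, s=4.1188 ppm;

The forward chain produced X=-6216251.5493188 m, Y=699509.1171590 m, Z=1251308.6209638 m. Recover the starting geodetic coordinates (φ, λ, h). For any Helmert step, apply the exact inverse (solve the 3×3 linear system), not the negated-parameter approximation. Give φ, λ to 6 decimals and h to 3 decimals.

start: X=-6216251.5493, Y=699509.1172, Z=1251308.6210 m
→ Helmert⁻¹: X=-6216420.8173, Y=699949.1003, Z=1251775.4597
→ Helmert⁻¹: X=-6216867.7379, Y=699432.3716, Z=1251959.6521
→ geod (Bowring, a=6378137.000): φ=11.39071200°, λ=173.58089700°, h=2819.9730 m

φ=11.390712°, λ=173.580897°, h=2819.973 m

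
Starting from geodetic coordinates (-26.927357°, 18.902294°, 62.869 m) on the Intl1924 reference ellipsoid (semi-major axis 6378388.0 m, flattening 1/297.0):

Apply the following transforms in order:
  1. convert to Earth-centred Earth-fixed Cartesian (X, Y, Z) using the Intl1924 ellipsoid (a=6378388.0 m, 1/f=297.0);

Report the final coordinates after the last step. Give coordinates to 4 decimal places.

start: φ=-26.927357°, λ=18.902294°, h=62.869 m
→ ECEF (a=6378388.000, f=1/297.0): X=5383939.4794, Y=1843575.3268, Z=-2871109.5215

X=5383939.4794 m, Y=1843575.3268 m, Z=-2871109.5215 m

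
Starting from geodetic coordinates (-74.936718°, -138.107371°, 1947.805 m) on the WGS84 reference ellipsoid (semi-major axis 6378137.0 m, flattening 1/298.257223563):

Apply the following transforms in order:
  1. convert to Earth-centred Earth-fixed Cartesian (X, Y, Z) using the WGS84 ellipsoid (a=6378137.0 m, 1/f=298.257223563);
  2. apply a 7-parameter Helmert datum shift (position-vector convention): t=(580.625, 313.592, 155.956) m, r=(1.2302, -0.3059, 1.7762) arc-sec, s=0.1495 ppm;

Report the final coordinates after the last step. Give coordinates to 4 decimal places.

X=-1237550.3930 m, Y=-1110301.1474 m, Z=-6138668.0679 m

start: φ=-74.936718°, λ=-138.107371°, h=1947.805 m
→ ECEF (a=6378137.000, f=1/298.257223563): X=-1238149.5011, Y=-1110640.5243, Z=-6138814.6459
→ Helmert 7p (PV): X=-1237550.3930, Y=-1110301.1474, Z=-6138668.0679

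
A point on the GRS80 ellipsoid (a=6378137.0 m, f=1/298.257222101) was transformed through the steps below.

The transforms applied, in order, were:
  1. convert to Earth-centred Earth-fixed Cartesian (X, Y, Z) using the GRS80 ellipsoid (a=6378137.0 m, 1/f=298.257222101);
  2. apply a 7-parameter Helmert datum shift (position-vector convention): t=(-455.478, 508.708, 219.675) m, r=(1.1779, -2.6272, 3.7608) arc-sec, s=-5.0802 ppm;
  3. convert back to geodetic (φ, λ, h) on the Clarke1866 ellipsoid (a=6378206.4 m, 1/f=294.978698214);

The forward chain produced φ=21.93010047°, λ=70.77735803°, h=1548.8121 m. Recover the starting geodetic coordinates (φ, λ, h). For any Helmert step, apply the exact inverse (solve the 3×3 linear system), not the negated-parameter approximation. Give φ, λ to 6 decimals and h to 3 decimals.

φ=21.927337°, λ=70.770298°, h=1228.885 m

start: φ=21.930100°, λ=70.777358°, h=1548.812 m
→ ECEF (a=6378206.400, f=1/294.978698214): X=1949400.0636, Y=5590799.6949, Z=2367674.2155
→ Helmert⁻¹: X=1949997.5283, Y=5590297.3522, Z=2367409.8065
→ geod (Bowring, a=6378137.000): φ=21.92733700°, λ=70.77029800°, h=1228.8850 m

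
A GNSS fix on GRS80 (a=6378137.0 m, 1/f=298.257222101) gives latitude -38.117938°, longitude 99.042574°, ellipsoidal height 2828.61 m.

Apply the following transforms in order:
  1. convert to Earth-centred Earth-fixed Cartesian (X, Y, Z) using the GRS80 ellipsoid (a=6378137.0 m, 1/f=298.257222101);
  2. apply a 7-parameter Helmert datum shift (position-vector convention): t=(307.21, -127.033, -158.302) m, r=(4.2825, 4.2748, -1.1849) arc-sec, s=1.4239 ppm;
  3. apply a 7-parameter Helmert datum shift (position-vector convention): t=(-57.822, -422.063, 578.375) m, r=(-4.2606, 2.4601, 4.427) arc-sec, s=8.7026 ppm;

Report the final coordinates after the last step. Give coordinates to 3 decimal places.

X=-789984.454 m, Y=4963602.492 m, Z=-3917090.713 m

start: φ=-38.117938°, λ=99.042574°, h=2828.610 m
→ ECEF (a=6378137.000, f=1/298.257222101): X=-790019.9031, Y=4964113.3176, Z=-3917497.4348
→ Helmert 7p (PV): X=-789766.4908, Y=4964079.2271, Z=-3917541.8761
→ Helmert 7p (PV): X=-789984.4539, Y=4963602.4925, Z=-3917090.7131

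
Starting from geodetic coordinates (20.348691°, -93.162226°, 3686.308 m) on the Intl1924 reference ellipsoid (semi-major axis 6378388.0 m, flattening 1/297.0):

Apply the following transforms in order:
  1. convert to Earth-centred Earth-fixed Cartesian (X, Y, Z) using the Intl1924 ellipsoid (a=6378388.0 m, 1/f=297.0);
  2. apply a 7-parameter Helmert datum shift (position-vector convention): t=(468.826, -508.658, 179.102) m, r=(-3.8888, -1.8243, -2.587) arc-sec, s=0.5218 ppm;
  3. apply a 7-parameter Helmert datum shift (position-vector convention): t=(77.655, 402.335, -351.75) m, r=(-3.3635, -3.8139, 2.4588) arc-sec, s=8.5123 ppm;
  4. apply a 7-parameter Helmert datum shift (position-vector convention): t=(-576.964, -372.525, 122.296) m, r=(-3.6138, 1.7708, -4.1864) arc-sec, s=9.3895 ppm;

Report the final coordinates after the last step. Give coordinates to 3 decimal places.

start: φ=20.348691°, λ=-93.162226°, h=3686.308 m
→ ECEF (a=6378388.000, f=1/297.0): X=-330219.5806, Y=-5977110.3054, Z=2205240.3154
→ Helmert 7p (PV): X=-329845.3968, Y=-5977576.3642, Z=2205530.3366
→ Helmert 7p (PV): X=-329740.0740, Y=-5977192.8789, Z=2205288.7372
→ Helmert 7p (PV): X=-330422.5170, Y=-5977576.1967, Z=2205539.2932

X=-330422.517 m, Y=-5977576.197 m, Z=2205539.293 m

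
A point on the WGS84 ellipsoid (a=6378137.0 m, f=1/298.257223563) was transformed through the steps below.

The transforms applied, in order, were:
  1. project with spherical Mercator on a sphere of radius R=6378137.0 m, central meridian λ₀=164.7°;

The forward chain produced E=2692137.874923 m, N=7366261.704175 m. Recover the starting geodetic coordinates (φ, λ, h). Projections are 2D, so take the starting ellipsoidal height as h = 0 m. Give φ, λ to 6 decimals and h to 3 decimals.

start: E=2692137.8749, N=7366261.7042 m
→ merc⁻¹: φ=55.02264200°, λ=-171.11611400°

φ=55.022642°, λ=-171.116114°, h=0.000 m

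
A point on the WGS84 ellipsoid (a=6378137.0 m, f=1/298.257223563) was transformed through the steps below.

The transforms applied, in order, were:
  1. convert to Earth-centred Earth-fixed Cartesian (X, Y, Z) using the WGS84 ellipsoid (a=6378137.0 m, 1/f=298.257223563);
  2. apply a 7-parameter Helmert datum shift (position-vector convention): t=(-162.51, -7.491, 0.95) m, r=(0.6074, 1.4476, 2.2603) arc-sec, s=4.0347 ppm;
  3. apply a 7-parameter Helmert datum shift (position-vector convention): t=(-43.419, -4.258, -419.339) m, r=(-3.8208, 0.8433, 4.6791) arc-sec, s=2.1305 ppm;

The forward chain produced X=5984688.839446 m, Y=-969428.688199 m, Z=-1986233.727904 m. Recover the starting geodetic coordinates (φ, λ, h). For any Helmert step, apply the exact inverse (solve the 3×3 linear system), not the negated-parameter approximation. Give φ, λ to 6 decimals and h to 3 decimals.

φ=-18.249059°, λ=-9.202310°, h=3732.230 m

start: X=5984688.8394, Y=-969428.6882, Z=-1986233.7279 m
→ Helmert⁻¹: X=5984705.6333, Y=-969521.3428, Z=-1985803.6492
→ Helmert⁻¹: X=5984847.3077, Y=-969581.3711, Z=-1985751.7293
→ geod (Bowring, a=6378137.000): φ=-18.24905900°, λ=-9.20231000°, h=3732.2300 m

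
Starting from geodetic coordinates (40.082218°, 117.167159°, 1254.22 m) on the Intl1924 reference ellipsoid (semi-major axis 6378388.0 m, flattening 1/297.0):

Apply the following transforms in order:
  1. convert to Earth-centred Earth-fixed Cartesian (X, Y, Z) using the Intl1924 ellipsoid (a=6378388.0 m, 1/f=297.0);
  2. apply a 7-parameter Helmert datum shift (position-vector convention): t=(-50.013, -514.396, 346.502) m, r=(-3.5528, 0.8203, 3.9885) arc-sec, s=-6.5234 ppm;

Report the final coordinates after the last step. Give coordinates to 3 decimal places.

X=-2231912.634 m, Y=4348245.147 m, Z=4086104.490 m

start: φ=40.082218°, λ=117.167159°, h=1254.220 m
→ ECEF (a=6378388.000, f=1/297.0): X=-2231809.3383, Y=4348760.6916, Z=4085850.6710
→ Helmert 7p (PV): X=-2231912.6338, Y=4348245.1473, Z=4086104.4905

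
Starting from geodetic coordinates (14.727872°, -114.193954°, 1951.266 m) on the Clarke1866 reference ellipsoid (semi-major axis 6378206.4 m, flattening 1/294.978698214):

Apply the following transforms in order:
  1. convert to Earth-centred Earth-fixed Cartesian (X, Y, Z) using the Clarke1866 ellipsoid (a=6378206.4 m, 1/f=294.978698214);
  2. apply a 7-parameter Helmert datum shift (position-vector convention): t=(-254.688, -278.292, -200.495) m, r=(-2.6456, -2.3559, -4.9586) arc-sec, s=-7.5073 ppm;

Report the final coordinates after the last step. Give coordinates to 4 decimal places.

start: φ=14.727872°, λ=-114.193954°, h=1951.266 m
→ ECEF (a=6378206.400, f=1/294.978698214): X=-2529402.6242, Y=-5629764.8534, Z=1611394.4690
→ Helmert 7p (PV): X=-2529792.0663, Y=-5629919.4067, Z=1611225.1950

X=-2529792.0663 m, Y=-5629919.4067 m, Z=1611225.1950 m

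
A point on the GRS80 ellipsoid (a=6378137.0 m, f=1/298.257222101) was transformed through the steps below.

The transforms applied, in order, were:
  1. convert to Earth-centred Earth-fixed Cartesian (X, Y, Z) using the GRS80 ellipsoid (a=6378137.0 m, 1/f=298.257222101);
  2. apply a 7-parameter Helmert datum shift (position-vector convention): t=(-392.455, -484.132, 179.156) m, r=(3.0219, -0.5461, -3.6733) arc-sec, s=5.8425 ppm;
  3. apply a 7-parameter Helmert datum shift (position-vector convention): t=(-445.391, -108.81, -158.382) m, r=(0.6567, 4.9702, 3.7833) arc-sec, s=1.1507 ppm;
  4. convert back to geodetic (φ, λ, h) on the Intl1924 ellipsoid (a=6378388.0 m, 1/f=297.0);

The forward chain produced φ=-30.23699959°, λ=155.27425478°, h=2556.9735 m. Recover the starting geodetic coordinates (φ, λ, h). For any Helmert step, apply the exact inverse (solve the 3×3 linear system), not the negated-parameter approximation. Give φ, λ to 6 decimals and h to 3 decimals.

φ=-30.240325°, λ=155.265231°, h=2308.096 m

start: φ=-30.237000°, λ=155.274255°, h=2556.974 m
→ ECEF (a=6378388.000, f=1/297.0): X=-5011674.9435, Y=2307841.8344, Z=-3194432.9396
→ Helmert⁻¹: X=-5011104.4794, Y=2308029.7319, Z=-3194398.9788
→ Helmert⁻¹: X=-5010732.3162, Y=2308364.3396, Z=-3194580.0233
→ geod (Bowring, a=6378137.000): φ=-30.24032500°, λ=155.26523100°, h=2308.0960 m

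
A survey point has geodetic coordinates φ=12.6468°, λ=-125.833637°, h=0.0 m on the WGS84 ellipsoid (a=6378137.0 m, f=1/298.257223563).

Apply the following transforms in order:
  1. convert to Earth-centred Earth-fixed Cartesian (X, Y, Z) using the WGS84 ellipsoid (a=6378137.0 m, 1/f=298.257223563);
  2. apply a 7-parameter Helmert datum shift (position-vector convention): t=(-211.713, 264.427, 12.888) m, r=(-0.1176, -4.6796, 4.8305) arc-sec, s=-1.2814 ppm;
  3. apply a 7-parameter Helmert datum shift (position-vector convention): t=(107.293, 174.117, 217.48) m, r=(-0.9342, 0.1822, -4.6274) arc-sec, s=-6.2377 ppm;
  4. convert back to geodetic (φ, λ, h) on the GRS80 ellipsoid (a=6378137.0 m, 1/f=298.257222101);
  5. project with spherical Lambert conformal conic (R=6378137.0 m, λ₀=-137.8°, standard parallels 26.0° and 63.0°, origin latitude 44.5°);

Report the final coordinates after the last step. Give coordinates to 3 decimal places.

E=1423139.692 m, N=-3436360.564 m

start: φ=12.646800°, λ=-125.833637°, h=0.000 m
→ ECEF (a=6378137.000, f=1/298.257223563): X=-3643968.4585, Y=-5046239.9376, Z=1387305.6643
→ Helmert 7p (PV): X=-3644088.7990, Y=-5046053.5911, Z=1387236.9798
→ Helmert 7p (PV): X=-3644070.7537, Y=-5045759.9635, Z=1387471.8796
→ geod (Bowring, a=6378137.000): φ=12.64891769°, λ=-125.83698713°, h=-284.8439 m
→ lcc (R=6378137.0, λ₀=-137.8°): E=1423139.6922, N=-3436360.5643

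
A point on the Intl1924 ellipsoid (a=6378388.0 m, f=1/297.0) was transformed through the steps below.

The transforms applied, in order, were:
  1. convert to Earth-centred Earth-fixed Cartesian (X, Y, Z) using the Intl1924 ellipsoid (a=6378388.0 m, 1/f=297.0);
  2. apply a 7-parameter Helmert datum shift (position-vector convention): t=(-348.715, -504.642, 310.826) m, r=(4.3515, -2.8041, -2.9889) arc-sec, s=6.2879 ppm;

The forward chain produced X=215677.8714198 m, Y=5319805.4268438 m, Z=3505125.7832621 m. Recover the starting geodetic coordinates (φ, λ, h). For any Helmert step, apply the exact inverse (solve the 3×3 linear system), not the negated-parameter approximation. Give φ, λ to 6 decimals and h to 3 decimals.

start: X=215677.8714, Y=5319805.4268, Z=3505125.7833 m
→ Helmert⁻¹: X=215995.7779, Y=5320353.6824, Z=3504677.7414
→ geod (Bowring, a=6378388.000): φ=33.53008100°, λ=87.67518200°, h=2730.9930 m

φ=33.530081°, λ=87.675182°, h=2730.993 m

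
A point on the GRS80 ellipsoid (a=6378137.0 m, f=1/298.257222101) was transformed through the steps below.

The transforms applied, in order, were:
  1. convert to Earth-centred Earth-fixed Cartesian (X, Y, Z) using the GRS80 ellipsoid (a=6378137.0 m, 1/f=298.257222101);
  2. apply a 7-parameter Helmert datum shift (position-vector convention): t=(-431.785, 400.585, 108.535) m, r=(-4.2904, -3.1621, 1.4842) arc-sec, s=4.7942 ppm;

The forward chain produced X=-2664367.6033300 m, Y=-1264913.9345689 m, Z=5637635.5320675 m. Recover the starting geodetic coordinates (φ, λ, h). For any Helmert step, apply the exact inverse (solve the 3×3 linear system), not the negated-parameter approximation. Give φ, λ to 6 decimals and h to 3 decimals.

start: X=-2664367.6033, Y=-1264913.9346, Z=5637635.5321 m
→ Helmert⁻¹: X=-2663845.7276, Y=-1265406.5483, Z=5637514.4863
→ geod (Bowring, a=6378137.000): φ=62.54256200°, λ=-154.59088100°, h=973.9320 m

φ=62.542562°, λ=-154.590881°, h=973.932 m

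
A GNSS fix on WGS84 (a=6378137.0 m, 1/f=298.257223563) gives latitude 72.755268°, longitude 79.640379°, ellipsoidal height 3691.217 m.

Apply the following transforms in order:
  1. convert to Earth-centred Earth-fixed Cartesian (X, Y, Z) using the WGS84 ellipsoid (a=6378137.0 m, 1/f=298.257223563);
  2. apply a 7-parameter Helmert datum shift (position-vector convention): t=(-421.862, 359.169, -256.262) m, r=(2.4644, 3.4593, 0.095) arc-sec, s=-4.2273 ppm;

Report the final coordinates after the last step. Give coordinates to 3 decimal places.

X=340936.284 m, Y=1867059.458 m, Z=6072461.342 m

start: φ=72.755268°, λ=79.640379°, h=3691.217 m
→ ECEF (a=6378137.000, f=1/298.257223563): X=341258.6025, Y=1866780.5784, Z=6072726.6944
→ Helmert 7p (PV): X=340936.2843, Y=1867059.4580, Z=6072461.3417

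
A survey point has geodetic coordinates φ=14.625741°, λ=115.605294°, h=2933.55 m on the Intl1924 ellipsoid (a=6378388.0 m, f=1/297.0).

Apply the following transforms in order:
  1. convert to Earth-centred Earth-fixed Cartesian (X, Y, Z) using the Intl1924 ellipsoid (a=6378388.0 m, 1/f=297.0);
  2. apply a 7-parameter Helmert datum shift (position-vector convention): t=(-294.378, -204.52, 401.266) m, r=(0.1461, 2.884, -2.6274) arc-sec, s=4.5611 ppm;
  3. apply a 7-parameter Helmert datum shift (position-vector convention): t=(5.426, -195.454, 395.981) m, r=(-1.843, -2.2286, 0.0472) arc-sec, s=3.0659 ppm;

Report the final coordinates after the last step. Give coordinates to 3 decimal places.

start: φ=14.625741°, λ=115.605294°, h=2933.550 m
→ ECEF (a=6378388.000, f=1/297.0): X=-2669017.0831, Y=5569347.7278, Z=1600825.4278
→ Helmert 7p (PV): X=-2669230.3092, Y=5569201.4744, Z=1601275.2586
→ Helmert 7p (PV): X=-2669251.6423, Y=5569036.7918, Z=1601597.5474

X=-2669251.642 m, Y=5569036.792 m, Z=1601597.547 m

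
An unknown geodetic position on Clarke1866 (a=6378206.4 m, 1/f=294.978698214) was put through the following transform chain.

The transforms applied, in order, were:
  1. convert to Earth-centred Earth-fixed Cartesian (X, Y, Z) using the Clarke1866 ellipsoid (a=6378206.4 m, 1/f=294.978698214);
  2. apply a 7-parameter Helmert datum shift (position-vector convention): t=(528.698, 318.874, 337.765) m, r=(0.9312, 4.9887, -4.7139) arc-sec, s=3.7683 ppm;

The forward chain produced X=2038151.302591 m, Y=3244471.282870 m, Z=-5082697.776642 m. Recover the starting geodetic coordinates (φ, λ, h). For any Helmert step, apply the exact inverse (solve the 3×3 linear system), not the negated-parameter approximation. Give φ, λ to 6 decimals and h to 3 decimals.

φ=-53.181719°, λ=57.867014°, h=620.300 m

start: X=2038151.3026, Y=3244471.2829, Z=-5082697.7766 m
→ Helmert⁻¹: X=2037663.7218, Y=3244163.8044, Z=-5082981.7506
→ geod (Bowring, a=6378206.400): φ=-53.18171900°, λ=57.86701400°, h=620.3000 m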